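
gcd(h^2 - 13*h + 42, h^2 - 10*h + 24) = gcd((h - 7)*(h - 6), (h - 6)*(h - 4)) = h - 6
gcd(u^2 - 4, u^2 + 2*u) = u + 2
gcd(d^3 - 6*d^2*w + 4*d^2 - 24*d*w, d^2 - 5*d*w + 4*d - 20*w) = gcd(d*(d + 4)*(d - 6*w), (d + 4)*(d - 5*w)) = d + 4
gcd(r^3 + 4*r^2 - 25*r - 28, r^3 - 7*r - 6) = r + 1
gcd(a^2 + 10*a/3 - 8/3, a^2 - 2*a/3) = a - 2/3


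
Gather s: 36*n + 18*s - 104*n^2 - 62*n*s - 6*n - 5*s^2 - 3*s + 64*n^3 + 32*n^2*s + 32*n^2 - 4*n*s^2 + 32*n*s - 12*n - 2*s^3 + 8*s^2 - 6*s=64*n^3 - 72*n^2 + 18*n - 2*s^3 + s^2*(3 - 4*n) + s*(32*n^2 - 30*n + 9)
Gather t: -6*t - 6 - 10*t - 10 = -16*t - 16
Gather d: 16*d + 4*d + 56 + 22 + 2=20*d + 80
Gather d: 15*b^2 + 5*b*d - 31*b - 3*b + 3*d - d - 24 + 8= 15*b^2 - 34*b + d*(5*b + 2) - 16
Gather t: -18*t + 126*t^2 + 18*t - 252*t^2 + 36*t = -126*t^2 + 36*t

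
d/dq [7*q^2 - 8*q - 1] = 14*q - 8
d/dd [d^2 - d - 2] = 2*d - 1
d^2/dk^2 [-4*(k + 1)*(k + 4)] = -8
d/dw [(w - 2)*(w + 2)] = 2*w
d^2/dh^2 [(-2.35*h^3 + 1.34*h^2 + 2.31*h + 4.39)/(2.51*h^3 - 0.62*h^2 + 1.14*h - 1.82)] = (9.57012800000001*h^6 + 127.665126*h^5 + 158.49144*h^4 - 33.962212*h^3 + 232.30722*h^2 + 39.364812*h + 19.965944)/(15.813251*h^9 - 11.718186*h^8 + 24.440874*h^7 - 45.281282*h^6 + 28.09434*h^5 - 35.762568*h^4 + 34.142172*h^3 - 13.25688*h^2 + 11.328408*h - 6.028568)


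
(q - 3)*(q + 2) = q^2 - q - 6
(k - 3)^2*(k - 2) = k^3 - 8*k^2 + 21*k - 18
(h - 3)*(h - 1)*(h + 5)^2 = h^4 + 6*h^3 - 12*h^2 - 70*h + 75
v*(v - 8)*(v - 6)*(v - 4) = v^4 - 18*v^3 + 104*v^2 - 192*v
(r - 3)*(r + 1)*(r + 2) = r^3 - 7*r - 6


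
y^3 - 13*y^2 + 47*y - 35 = (y - 7)*(y - 5)*(y - 1)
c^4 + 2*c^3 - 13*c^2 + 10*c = c*(c - 2)*(c - 1)*(c + 5)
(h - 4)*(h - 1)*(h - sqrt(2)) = h^3 - 5*h^2 - sqrt(2)*h^2 + 4*h + 5*sqrt(2)*h - 4*sqrt(2)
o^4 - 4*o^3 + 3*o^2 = o^2*(o - 3)*(o - 1)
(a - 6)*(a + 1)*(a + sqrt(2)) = a^3 - 5*a^2 + sqrt(2)*a^2 - 5*sqrt(2)*a - 6*a - 6*sqrt(2)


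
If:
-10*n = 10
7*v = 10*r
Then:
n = -1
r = 7*v/10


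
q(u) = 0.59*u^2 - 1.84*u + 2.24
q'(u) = 1.18*u - 1.84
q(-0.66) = 3.71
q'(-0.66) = -2.62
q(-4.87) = 25.19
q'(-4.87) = -7.59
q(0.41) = 1.58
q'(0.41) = -1.36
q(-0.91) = 4.40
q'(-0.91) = -2.91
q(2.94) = 1.93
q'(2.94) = 1.63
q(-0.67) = 3.74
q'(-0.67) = -2.63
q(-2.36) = 9.87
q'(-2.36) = -4.62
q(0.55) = 1.41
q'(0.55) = -1.19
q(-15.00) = 162.59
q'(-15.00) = -19.54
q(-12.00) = 109.28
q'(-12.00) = -16.00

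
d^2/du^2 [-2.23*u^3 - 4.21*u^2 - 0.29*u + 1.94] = -13.38*u - 8.42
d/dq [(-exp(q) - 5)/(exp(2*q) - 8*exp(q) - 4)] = (2*(exp(q) - 4)*(exp(q) + 5) - exp(2*q) + 8*exp(q) + 4)*exp(q)/(-exp(2*q) + 8*exp(q) + 4)^2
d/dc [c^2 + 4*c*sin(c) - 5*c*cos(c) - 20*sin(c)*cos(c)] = 5*c*sin(c) + 4*c*cos(c) + 2*c + 4*sin(c) - 5*cos(c) - 20*cos(2*c)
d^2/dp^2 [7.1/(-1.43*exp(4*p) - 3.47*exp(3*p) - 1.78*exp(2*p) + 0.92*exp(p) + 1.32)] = (-7.1*(5.72*exp(3*p) + 10.41*exp(2*p) + 3.56*exp(p) - 0.92)*(11.44*exp(3*p) + 20.82*exp(2*p) + 7.12*exp(p) - 1.84)*exp(p) + (162.448*exp(3*p) + 221.733*exp(2*p) + 50.552*exp(p) - 6.532)*(1.43*exp(4*p) + 3.47*exp(3*p) + 1.78*exp(2*p) - 0.92*exp(p) - 1.32))*exp(p)/(1.43*exp(4*p) + 3.47*exp(3*p) + 1.78*exp(2*p) - 0.92*exp(p) - 1.32)^3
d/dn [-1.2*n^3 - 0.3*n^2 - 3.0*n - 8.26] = -3.6*n^2 - 0.6*n - 3.0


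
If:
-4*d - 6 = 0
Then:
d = -3/2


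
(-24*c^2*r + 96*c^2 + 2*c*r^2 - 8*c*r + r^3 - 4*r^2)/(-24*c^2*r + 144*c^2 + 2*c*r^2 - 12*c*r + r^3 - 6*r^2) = (r - 4)/(r - 6)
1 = 1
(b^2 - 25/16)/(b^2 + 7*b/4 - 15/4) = (b + 5/4)/(b + 3)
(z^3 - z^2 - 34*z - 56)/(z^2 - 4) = (z^2 - 3*z - 28)/(z - 2)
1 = 1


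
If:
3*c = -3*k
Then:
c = -k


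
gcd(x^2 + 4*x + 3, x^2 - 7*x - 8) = x + 1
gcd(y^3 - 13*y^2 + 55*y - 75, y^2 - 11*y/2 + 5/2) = y - 5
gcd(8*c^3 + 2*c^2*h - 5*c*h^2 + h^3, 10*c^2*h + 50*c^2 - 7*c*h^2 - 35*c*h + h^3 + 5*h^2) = 2*c - h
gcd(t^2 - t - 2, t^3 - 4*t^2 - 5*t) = t + 1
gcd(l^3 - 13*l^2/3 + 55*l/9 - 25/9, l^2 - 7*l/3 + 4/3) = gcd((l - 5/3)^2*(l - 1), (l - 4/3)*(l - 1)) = l - 1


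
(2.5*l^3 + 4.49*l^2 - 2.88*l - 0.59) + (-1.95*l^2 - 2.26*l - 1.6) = 2.5*l^3 + 2.54*l^2 - 5.14*l - 2.19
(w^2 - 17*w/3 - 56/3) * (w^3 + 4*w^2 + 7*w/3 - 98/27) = w^5 - 5*w^4/3 - 39*w^3 - 2471*w^2/27 - 1862*w/81 + 5488/81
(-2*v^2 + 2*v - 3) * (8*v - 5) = -16*v^3 + 26*v^2 - 34*v + 15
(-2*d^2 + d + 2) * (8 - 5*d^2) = 10*d^4 - 5*d^3 - 26*d^2 + 8*d + 16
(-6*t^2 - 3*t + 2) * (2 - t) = 6*t^3 - 9*t^2 - 8*t + 4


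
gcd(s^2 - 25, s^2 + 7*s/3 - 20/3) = 1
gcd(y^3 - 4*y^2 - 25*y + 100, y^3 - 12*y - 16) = y - 4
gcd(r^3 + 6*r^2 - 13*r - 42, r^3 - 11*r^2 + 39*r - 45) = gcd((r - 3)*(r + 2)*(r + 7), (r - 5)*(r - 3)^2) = r - 3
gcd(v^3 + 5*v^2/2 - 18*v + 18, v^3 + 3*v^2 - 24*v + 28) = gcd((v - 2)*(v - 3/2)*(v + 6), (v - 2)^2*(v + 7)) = v - 2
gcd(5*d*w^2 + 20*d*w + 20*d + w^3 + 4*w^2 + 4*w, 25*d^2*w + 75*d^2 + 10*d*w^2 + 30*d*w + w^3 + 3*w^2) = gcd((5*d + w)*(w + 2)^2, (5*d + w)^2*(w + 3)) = 5*d + w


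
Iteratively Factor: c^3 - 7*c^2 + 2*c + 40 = (c - 4)*(c^2 - 3*c - 10) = (c - 5)*(c - 4)*(c + 2)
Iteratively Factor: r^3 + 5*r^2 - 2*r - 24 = (r + 3)*(r^2 + 2*r - 8) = (r + 3)*(r + 4)*(r - 2)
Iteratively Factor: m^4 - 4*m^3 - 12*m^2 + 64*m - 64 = (m - 2)*(m^3 - 2*m^2 - 16*m + 32) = (m - 2)*(m + 4)*(m^2 - 6*m + 8) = (m - 2)^2*(m + 4)*(m - 4)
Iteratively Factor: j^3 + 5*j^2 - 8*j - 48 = (j + 4)*(j^2 + j - 12) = (j - 3)*(j + 4)*(j + 4)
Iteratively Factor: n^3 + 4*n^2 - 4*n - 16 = (n + 2)*(n^2 + 2*n - 8) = (n - 2)*(n + 2)*(n + 4)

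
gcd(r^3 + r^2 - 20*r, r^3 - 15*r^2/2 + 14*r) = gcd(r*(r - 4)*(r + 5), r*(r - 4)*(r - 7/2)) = r^2 - 4*r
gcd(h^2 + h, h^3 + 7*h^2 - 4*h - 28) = 1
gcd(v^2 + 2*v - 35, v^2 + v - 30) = v - 5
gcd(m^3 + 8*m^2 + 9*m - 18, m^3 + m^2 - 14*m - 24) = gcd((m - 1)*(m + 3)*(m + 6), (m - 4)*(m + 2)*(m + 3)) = m + 3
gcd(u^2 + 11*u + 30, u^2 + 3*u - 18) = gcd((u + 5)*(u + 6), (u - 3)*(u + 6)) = u + 6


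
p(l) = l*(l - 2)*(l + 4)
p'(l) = l*(l - 2) + l*(l + 4) + (l - 2)*(l + 4)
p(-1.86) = 15.36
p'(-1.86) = -5.06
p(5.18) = 151.22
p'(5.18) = 93.22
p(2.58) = 9.85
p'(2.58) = 22.29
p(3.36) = 33.63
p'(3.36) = 39.31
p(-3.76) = 5.20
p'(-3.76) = 19.37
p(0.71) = -4.31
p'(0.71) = -3.65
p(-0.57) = 5.02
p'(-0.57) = -9.31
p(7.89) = 552.55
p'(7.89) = 210.32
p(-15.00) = -2805.00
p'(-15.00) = 607.00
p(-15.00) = -2805.00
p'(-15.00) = 607.00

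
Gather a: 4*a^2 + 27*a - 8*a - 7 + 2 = 4*a^2 + 19*a - 5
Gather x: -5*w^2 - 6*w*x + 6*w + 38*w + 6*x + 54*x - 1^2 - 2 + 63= -5*w^2 + 44*w + x*(60 - 6*w) + 60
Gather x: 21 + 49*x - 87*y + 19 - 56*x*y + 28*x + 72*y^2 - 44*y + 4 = x*(77 - 56*y) + 72*y^2 - 131*y + 44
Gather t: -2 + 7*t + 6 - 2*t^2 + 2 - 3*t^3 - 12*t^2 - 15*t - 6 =-3*t^3 - 14*t^2 - 8*t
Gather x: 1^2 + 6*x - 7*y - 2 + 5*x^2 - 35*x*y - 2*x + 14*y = 5*x^2 + x*(4 - 35*y) + 7*y - 1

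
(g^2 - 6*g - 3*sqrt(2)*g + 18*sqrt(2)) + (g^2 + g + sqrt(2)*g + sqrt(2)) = 2*g^2 - 5*g - 2*sqrt(2)*g + 19*sqrt(2)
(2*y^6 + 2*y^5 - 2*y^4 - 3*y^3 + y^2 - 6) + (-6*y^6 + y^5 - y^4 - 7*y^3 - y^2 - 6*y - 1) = -4*y^6 + 3*y^5 - 3*y^4 - 10*y^3 - 6*y - 7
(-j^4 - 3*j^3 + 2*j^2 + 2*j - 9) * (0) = 0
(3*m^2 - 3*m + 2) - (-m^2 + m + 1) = 4*m^2 - 4*m + 1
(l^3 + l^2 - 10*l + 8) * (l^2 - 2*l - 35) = l^5 - l^4 - 47*l^3 - 7*l^2 + 334*l - 280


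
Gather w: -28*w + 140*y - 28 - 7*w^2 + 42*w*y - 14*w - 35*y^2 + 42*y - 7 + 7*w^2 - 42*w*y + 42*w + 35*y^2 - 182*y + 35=0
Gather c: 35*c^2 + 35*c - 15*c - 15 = 35*c^2 + 20*c - 15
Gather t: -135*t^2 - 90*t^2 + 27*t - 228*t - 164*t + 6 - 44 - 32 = -225*t^2 - 365*t - 70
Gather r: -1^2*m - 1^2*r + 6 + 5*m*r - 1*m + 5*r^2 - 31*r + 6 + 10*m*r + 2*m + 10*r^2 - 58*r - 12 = 15*r^2 + r*(15*m - 90)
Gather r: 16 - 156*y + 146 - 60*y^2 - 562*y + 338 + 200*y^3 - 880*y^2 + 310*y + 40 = 200*y^3 - 940*y^2 - 408*y + 540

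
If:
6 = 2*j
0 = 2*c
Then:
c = 0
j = 3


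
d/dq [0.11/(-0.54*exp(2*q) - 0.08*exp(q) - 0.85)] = (0.1188*exp(q) + 0.0088)*exp(q)/(0.54*exp(2*q) + 0.08*exp(q) + 0.85)^2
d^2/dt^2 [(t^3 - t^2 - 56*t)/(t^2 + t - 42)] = -24/(t^3 - 18*t^2 + 108*t - 216)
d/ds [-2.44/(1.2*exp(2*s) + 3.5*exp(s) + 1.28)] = (5.856*exp(s) + 8.54)*exp(s)/(1.2*exp(2*s) + 3.5*exp(s) + 1.28)^2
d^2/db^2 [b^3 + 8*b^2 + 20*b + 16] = 6*b + 16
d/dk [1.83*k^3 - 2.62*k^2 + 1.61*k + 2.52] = 5.49*k^2 - 5.24*k + 1.61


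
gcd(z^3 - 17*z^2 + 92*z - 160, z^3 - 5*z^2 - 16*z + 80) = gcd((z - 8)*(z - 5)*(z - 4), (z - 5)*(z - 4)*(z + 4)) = z^2 - 9*z + 20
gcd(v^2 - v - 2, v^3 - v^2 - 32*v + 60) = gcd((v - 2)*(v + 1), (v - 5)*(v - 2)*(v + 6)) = v - 2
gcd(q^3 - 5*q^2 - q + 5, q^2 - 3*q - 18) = 1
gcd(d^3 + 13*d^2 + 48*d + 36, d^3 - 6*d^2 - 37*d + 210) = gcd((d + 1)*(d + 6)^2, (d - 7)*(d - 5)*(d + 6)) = d + 6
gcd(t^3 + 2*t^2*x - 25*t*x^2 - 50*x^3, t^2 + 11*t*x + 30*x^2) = t + 5*x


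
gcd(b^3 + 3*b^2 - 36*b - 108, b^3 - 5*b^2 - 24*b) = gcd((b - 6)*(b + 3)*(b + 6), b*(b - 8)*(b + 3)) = b + 3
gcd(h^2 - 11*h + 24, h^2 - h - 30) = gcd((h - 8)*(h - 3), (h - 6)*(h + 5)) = 1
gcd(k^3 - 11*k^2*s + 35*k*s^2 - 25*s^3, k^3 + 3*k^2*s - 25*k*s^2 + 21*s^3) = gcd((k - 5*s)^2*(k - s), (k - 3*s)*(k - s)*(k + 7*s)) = -k + s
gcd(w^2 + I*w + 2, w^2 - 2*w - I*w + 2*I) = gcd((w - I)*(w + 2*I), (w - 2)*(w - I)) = w - I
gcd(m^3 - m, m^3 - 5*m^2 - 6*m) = m^2 + m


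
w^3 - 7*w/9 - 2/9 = (w - 1)*(w + 1/3)*(w + 2/3)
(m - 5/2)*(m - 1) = m^2 - 7*m/2 + 5/2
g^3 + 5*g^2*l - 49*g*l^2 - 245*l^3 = (g - 7*l)*(g + 5*l)*(g + 7*l)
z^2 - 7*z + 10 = (z - 5)*(z - 2)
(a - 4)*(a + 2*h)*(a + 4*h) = a^3 + 6*a^2*h - 4*a^2 + 8*a*h^2 - 24*a*h - 32*h^2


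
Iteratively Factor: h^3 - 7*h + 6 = (h - 1)*(h^2 + h - 6) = (h - 2)*(h - 1)*(h + 3)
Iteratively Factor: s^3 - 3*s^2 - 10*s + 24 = (s + 3)*(s^2 - 6*s + 8) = (s - 4)*(s + 3)*(s - 2)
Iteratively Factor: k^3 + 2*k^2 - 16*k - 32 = (k + 4)*(k^2 - 2*k - 8) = (k - 4)*(k + 4)*(k + 2)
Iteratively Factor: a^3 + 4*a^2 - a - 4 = (a + 1)*(a^2 + 3*a - 4) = (a - 1)*(a + 1)*(a + 4)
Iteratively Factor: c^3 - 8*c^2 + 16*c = (c - 4)*(c^2 - 4*c) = c*(c - 4)*(c - 4)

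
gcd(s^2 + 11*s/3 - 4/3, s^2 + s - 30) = 1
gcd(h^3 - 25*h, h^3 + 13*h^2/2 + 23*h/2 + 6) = 1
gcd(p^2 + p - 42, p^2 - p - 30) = p - 6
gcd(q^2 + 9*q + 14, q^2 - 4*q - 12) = q + 2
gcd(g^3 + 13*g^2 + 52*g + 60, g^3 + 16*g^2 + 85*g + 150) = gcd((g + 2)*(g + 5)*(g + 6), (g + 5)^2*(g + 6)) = g^2 + 11*g + 30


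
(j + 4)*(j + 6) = j^2 + 10*j + 24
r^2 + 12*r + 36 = (r + 6)^2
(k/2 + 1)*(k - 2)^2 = k^3/2 - k^2 - 2*k + 4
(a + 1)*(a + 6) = a^2 + 7*a + 6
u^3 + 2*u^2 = u^2*(u + 2)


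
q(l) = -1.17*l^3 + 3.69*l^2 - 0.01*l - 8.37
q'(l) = -3.51*l^2 + 7.38*l - 0.01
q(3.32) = -10.55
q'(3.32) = -14.20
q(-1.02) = -3.28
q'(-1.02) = -11.19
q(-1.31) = 0.61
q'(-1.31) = -15.70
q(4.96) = -60.41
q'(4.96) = -49.76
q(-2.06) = 17.54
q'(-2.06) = -30.11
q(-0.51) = -7.25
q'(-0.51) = -4.69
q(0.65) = -7.14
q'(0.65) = 3.30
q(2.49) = -3.58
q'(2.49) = -3.40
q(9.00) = -562.50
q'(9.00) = -217.90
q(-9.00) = 1143.54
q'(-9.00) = -350.74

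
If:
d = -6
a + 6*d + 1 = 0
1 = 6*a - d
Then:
No Solution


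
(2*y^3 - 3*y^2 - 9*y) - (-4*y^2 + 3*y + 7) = 2*y^3 + y^2 - 12*y - 7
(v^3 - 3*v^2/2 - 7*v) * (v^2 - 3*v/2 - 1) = v^5 - 3*v^4 - 23*v^3/4 + 12*v^2 + 7*v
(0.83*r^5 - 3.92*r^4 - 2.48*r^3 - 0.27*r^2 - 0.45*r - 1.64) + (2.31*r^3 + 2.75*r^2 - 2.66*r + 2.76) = 0.83*r^5 - 3.92*r^4 - 0.17*r^3 + 2.48*r^2 - 3.11*r + 1.12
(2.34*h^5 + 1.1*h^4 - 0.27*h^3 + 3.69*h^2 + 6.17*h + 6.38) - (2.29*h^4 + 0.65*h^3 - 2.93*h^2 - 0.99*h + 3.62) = 2.34*h^5 - 1.19*h^4 - 0.92*h^3 + 6.62*h^2 + 7.16*h + 2.76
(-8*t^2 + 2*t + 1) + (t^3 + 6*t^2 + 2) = t^3 - 2*t^2 + 2*t + 3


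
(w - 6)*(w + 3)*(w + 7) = w^3 + 4*w^2 - 39*w - 126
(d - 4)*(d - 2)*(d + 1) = d^3 - 5*d^2 + 2*d + 8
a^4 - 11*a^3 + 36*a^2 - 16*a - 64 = (a - 4)^3*(a + 1)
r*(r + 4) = r^2 + 4*r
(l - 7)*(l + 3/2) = l^2 - 11*l/2 - 21/2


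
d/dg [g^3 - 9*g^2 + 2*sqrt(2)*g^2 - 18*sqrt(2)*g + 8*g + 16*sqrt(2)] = 3*g^2 - 18*g + 4*sqrt(2)*g - 18*sqrt(2) + 8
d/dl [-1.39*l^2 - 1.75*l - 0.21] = -2.78*l - 1.75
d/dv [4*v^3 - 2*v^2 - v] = 12*v^2 - 4*v - 1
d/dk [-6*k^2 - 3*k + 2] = -12*k - 3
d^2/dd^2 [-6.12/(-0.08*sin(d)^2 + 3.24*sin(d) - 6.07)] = (-0.156672*sin(d)^4 + 4.758912*sin(d)^3 - 52.122816*sin(d)^2 - 129.87864*sin(d) + 122.54688)/(0.08*sin(d)^2 - 3.24*sin(d) + 6.07)^3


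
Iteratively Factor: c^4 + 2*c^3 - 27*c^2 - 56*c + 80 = (c + 4)*(c^3 - 2*c^2 - 19*c + 20) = (c + 4)^2*(c^2 - 6*c + 5) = (c - 5)*(c + 4)^2*(c - 1)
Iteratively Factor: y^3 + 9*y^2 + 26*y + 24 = (y + 4)*(y^2 + 5*y + 6) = (y + 2)*(y + 4)*(y + 3)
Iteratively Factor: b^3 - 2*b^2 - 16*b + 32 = (b - 4)*(b^2 + 2*b - 8) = (b - 4)*(b + 4)*(b - 2)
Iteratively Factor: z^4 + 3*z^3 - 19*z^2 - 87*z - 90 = (z + 3)*(z^3 - 19*z - 30) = (z + 3)^2*(z^2 - 3*z - 10) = (z + 2)*(z + 3)^2*(z - 5)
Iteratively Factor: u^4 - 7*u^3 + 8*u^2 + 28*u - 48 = (u - 2)*(u^3 - 5*u^2 - 2*u + 24) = (u - 2)*(u + 2)*(u^2 - 7*u + 12) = (u - 4)*(u - 2)*(u + 2)*(u - 3)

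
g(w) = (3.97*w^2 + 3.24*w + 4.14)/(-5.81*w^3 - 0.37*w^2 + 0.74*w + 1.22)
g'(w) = (7.94*w + 3.24)/(-5.81*w^3 - 0.37*w^2 + 0.74*w + 1.22) + (3.97*w^2 + 3.24*w + 4.14)*(17.43*w^2 + 0.74*w - 0.74)/(-5.81*w^3 - 0.37*w^2 + 0.74*w + 1.22)^2 = (23.0657*w^4 + 37.6488*w^3 + 76.2968*w^2 + 12.7504*w + 0.889200000000001)/(33.7561*w^6 + 4.2994*w^5 - 8.4619*w^4 - 14.724*w^3 - 0.3552*w^2 + 1.8056*w + 1.4884)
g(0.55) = 12.99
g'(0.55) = 130.85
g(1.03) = -2.46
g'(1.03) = 7.16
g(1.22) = -1.56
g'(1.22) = 3.09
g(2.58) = -0.39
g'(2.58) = 0.22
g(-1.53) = 0.42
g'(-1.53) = 0.38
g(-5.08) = 0.12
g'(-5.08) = 0.02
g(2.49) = -0.41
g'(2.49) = 0.25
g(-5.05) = 0.12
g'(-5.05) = 0.02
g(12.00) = -0.06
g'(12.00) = 0.01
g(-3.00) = 0.20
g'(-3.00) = 0.06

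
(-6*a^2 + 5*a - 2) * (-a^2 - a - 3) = 6*a^4 + a^3 + 15*a^2 - 13*a + 6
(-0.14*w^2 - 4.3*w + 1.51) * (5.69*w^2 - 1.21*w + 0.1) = -0.7966*w^4 - 24.2976*w^3 + 13.7809*w^2 - 2.2571*w + 0.151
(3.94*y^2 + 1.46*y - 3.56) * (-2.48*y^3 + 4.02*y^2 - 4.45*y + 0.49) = -9.7712*y^5 + 12.218*y^4 - 2.835*y^3 - 18.8776*y^2 + 16.5574*y - 1.7444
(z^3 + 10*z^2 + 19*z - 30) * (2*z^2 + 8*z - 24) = 2*z^5 + 28*z^4 + 94*z^3 - 148*z^2 - 696*z + 720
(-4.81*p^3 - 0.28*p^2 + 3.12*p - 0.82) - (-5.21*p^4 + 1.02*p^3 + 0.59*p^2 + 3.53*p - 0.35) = 5.21*p^4 - 5.83*p^3 - 0.87*p^2 - 0.41*p - 0.47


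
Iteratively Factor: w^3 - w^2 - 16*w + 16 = (w - 4)*(w^2 + 3*w - 4) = (w - 4)*(w + 4)*(w - 1)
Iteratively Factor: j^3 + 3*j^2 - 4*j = (j)*(j^2 + 3*j - 4) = j*(j + 4)*(j - 1)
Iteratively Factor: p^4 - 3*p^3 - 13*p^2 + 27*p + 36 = (p + 3)*(p^3 - 6*p^2 + 5*p + 12) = (p - 4)*(p + 3)*(p^2 - 2*p - 3) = (p - 4)*(p - 3)*(p + 3)*(p + 1)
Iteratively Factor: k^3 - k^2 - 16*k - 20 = (k + 2)*(k^2 - 3*k - 10) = (k + 2)^2*(k - 5)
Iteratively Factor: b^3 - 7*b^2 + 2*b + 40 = (b - 4)*(b^2 - 3*b - 10) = (b - 4)*(b + 2)*(b - 5)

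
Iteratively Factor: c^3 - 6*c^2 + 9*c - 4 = (c - 1)*(c^2 - 5*c + 4) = (c - 4)*(c - 1)*(c - 1)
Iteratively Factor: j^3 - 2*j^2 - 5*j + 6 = (j - 1)*(j^2 - j - 6) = (j - 1)*(j + 2)*(j - 3)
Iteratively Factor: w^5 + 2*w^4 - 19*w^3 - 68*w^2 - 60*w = (w + 3)*(w^4 - w^3 - 16*w^2 - 20*w) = (w + 2)*(w + 3)*(w^3 - 3*w^2 - 10*w) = (w - 5)*(w + 2)*(w + 3)*(w^2 + 2*w) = (w - 5)*(w + 2)^2*(w + 3)*(w)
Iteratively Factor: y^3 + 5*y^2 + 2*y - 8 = (y - 1)*(y^2 + 6*y + 8) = (y - 1)*(y + 4)*(y + 2)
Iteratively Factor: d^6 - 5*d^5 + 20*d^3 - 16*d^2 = (d)*(d^5 - 5*d^4 + 20*d^2 - 16*d) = d*(d + 2)*(d^4 - 7*d^3 + 14*d^2 - 8*d) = d*(d - 2)*(d + 2)*(d^3 - 5*d^2 + 4*d) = d^2*(d - 2)*(d + 2)*(d^2 - 5*d + 4) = d^2*(d - 4)*(d - 2)*(d + 2)*(d - 1)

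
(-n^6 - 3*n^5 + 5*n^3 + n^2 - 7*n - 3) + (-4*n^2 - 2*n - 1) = -n^6 - 3*n^5 + 5*n^3 - 3*n^2 - 9*n - 4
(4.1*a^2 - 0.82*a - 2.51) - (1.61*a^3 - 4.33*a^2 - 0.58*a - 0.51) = -1.61*a^3 + 8.43*a^2 - 0.24*a - 2.0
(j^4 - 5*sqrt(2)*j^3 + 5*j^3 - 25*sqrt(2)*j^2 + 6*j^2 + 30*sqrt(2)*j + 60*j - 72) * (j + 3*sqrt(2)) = j^5 - 2*sqrt(2)*j^4 + 5*j^4 - 24*j^3 - 10*sqrt(2)*j^3 - 90*j^2 + 48*sqrt(2)*j^2 + 108*j + 180*sqrt(2)*j - 216*sqrt(2)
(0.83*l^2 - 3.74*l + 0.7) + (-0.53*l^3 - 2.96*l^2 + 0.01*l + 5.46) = -0.53*l^3 - 2.13*l^2 - 3.73*l + 6.16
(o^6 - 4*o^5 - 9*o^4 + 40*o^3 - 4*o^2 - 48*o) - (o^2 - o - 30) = o^6 - 4*o^5 - 9*o^4 + 40*o^3 - 5*o^2 - 47*o + 30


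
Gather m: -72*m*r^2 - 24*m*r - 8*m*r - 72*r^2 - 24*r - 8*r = m*(-72*r^2 - 32*r) - 72*r^2 - 32*r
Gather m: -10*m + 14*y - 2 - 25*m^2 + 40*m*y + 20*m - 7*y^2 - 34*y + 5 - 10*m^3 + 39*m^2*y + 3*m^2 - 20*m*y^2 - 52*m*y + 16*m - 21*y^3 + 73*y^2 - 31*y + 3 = -10*m^3 + m^2*(39*y - 22) + m*(-20*y^2 - 12*y + 26) - 21*y^3 + 66*y^2 - 51*y + 6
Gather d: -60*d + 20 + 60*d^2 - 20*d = 60*d^2 - 80*d + 20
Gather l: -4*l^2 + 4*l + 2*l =-4*l^2 + 6*l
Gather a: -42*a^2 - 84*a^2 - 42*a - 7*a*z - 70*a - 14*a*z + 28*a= -126*a^2 + a*(-21*z - 84)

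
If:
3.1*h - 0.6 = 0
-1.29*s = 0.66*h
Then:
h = 0.19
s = -0.10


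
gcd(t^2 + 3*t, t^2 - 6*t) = t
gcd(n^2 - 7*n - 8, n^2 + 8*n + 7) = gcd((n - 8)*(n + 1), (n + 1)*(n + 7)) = n + 1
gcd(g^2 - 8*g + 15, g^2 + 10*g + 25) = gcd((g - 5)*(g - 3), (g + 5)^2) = 1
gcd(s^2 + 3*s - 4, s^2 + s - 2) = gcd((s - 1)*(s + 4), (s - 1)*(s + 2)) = s - 1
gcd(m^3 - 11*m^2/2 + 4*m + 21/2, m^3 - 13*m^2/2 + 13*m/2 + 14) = m^2 - 5*m/2 - 7/2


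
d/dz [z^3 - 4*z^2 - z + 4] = 3*z^2 - 8*z - 1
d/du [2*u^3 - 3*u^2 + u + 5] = 6*u^2 - 6*u + 1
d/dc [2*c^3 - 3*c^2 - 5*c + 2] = 6*c^2 - 6*c - 5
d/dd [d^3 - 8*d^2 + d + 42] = 3*d^2 - 16*d + 1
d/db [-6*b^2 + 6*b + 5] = 6 - 12*b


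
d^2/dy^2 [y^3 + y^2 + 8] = 6*y + 2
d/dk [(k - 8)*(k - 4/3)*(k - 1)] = 3*k^2 - 62*k/3 + 20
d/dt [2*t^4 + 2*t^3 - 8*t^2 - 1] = 2*t*(4*t^2 + 3*t - 8)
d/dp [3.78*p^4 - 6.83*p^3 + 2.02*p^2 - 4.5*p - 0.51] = 15.12*p^3 - 20.49*p^2 + 4.04*p - 4.5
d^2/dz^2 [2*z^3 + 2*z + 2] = 12*z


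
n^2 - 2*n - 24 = (n - 6)*(n + 4)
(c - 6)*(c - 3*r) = c^2 - 3*c*r - 6*c + 18*r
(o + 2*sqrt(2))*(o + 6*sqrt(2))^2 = o^3 + 14*sqrt(2)*o^2 + 120*o + 144*sqrt(2)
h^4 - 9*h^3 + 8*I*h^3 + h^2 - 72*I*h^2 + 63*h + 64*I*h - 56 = (h - 8)*(h - 1)*(h + I)*(h + 7*I)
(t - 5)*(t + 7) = t^2 + 2*t - 35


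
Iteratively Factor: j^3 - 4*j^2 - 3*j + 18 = (j - 3)*(j^2 - j - 6) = (j - 3)*(j + 2)*(j - 3)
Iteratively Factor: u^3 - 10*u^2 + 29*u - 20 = (u - 1)*(u^2 - 9*u + 20) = (u - 4)*(u - 1)*(u - 5)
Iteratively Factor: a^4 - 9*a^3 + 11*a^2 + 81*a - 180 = (a - 3)*(a^3 - 6*a^2 - 7*a + 60) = (a - 4)*(a - 3)*(a^2 - 2*a - 15) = (a - 4)*(a - 3)*(a + 3)*(a - 5)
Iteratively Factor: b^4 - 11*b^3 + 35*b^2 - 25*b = (b)*(b^3 - 11*b^2 + 35*b - 25) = b*(b - 1)*(b^2 - 10*b + 25) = b*(b - 5)*(b - 1)*(b - 5)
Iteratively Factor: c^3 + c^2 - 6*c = (c + 3)*(c^2 - 2*c) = c*(c + 3)*(c - 2)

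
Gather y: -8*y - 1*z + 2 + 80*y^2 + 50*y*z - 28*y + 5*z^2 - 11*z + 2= 80*y^2 + y*(50*z - 36) + 5*z^2 - 12*z + 4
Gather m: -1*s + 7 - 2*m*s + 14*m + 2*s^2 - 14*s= m*(14 - 2*s) + 2*s^2 - 15*s + 7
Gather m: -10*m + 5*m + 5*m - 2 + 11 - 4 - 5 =0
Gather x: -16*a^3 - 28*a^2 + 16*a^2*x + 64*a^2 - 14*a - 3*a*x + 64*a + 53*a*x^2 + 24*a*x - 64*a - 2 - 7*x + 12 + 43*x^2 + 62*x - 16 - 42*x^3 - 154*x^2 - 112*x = -16*a^3 + 36*a^2 - 14*a - 42*x^3 + x^2*(53*a - 111) + x*(16*a^2 + 21*a - 57) - 6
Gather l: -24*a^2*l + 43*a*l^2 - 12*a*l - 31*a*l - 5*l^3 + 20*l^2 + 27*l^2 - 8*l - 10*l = -5*l^3 + l^2*(43*a + 47) + l*(-24*a^2 - 43*a - 18)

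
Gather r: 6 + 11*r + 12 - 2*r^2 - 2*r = -2*r^2 + 9*r + 18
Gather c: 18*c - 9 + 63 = 18*c + 54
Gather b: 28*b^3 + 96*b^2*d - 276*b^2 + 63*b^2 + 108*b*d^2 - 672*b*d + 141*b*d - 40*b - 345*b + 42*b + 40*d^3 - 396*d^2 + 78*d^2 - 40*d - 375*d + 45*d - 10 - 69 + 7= 28*b^3 + b^2*(96*d - 213) + b*(108*d^2 - 531*d - 343) + 40*d^3 - 318*d^2 - 370*d - 72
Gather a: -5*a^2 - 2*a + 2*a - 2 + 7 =5 - 5*a^2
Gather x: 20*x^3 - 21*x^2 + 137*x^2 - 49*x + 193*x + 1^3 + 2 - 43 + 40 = 20*x^3 + 116*x^2 + 144*x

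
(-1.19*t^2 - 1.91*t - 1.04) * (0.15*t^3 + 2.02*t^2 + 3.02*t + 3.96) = -0.1785*t^5 - 2.6903*t^4 - 7.608*t^3 - 12.5814*t^2 - 10.7044*t - 4.1184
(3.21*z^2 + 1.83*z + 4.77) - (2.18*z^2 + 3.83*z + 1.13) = 1.03*z^2 - 2.0*z + 3.64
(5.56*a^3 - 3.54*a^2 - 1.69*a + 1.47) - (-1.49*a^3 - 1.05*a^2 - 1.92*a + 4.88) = 7.05*a^3 - 2.49*a^2 + 0.23*a - 3.41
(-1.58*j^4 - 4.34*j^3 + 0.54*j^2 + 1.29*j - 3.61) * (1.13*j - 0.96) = -1.7854*j^5 - 3.3874*j^4 + 4.7766*j^3 + 0.9393*j^2 - 5.3177*j + 3.4656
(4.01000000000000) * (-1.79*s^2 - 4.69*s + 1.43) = -7.1779*s^2 - 18.8069*s + 5.7343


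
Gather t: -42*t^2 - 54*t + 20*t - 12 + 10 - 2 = -42*t^2 - 34*t - 4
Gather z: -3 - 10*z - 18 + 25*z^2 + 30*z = 25*z^2 + 20*z - 21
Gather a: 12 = 12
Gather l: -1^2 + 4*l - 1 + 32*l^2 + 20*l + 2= 32*l^2 + 24*l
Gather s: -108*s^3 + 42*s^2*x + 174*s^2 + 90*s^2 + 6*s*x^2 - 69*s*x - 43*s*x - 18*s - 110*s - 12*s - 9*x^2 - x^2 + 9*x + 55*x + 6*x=-108*s^3 + s^2*(42*x + 264) + s*(6*x^2 - 112*x - 140) - 10*x^2 + 70*x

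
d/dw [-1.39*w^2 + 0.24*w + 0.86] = 0.24 - 2.78*w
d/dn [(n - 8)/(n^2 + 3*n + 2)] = (n^2 + 3*n - (n - 8)*(2*n + 3) + 2)/(n^2 + 3*n + 2)^2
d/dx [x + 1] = 1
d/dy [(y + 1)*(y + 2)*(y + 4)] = 3*y^2 + 14*y + 14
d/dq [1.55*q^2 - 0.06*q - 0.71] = 3.1*q - 0.06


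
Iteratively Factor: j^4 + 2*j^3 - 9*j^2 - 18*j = (j)*(j^3 + 2*j^2 - 9*j - 18) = j*(j + 3)*(j^2 - j - 6) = j*(j + 2)*(j + 3)*(j - 3)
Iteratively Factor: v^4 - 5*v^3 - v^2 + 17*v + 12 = (v - 4)*(v^3 - v^2 - 5*v - 3) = (v - 4)*(v + 1)*(v^2 - 2*v - 3) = (v - 4)*(v - 3)*(v + 1)*(v + 1)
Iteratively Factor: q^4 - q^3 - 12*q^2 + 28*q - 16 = (q - 2)*(q^3 + q^2 - 10*q + 8) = (q - 2)^2*(q^2 + 3*q - 4) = (q - 2)^2*(q - 1)*(q + 4)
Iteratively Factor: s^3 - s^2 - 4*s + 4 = (s - 2)*(s^2 + s - 2) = (s - 2)*(s - 1)*(s + 2)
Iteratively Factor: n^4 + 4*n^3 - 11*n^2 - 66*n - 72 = (n + 3)*(n^3 + n^2 - 14*n - 24) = (n + 2)*(n + 3)*(n^2 - n - 12) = (n - 4)*(n + 2)*(n + 3)*(n + 3)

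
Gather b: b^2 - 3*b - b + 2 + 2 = b^2 - 4*b + 4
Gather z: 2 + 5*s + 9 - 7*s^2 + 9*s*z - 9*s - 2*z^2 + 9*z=-7*s^2 - 4*s - 2*z^2 + z*(9*s + 9) + 11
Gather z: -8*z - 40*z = -48*z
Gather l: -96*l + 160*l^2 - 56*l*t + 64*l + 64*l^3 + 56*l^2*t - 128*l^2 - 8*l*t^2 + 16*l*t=64*l^3 + l^2*(56*t + 32) + l*(-8*t^2 - 40*t - 32)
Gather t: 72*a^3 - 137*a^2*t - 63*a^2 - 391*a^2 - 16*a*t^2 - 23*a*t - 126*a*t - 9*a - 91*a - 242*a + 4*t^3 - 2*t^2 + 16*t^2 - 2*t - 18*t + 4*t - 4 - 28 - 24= 72*a^3 - 454*a^2 - 342*a + 4*t^3 + t^2*(14 - 16*a) + t*(-137*a^2 - 149*a - 16) - 56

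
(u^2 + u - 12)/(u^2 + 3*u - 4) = (u - 3)/(u - 1)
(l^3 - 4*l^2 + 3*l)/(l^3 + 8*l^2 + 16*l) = (l^2 - 4*l + 3)/(l^2 + 8*l + 16)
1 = 1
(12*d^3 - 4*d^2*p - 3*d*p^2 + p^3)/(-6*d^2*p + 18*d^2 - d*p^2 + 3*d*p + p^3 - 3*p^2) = (-2*d + p)/(p - 3)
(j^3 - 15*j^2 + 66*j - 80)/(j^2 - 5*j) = j - 10 + 16/j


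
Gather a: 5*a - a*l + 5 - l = a*(5 - l) - l + 5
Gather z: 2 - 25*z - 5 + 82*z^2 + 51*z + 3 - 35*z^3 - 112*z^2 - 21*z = -35*z^3 - 30*z^2 + 5*z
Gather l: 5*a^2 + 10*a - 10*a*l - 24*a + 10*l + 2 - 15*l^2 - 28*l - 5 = 5*a^2 - 14*a - 15*l^2 + l*(-10*a - 18) - 3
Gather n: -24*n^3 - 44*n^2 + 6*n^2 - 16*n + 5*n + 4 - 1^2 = -24*n^3 - 38*n^2 - 11*n + 3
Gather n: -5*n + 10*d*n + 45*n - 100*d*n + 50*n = n*(90 - 90*d)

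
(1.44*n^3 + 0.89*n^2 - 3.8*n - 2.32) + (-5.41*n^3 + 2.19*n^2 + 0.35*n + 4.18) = -3.97*n^3 + 3.08*n^2 - 3.45*n + 1.86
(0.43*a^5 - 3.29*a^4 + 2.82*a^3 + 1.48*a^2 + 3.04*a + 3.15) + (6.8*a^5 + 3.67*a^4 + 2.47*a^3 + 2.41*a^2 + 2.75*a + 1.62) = 7.23*a^5 + 0.38*a^4 + 5.29*a^3 + 3.89*a^2 + 5.79*a + 4.77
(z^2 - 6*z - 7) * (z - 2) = z^3 - 8*z^2 + 5*z + 14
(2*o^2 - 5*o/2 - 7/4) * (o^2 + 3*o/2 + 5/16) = 2*o^4 + o^3/2 - 39*o^2/8 - 109*o/32 - 35/64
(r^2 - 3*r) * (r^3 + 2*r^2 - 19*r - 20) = r^5 - r^4 - 25*r^3 + 37*r^2 + 60*r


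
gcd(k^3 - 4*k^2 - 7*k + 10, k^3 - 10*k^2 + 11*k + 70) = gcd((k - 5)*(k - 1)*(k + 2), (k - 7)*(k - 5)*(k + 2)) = k^2 - 3*k - 10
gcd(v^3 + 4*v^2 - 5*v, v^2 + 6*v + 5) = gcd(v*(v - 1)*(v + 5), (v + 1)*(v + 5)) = v + 5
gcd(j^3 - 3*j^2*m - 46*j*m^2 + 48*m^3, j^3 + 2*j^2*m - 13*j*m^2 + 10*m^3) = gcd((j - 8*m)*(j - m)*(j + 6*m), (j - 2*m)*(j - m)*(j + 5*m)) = j - m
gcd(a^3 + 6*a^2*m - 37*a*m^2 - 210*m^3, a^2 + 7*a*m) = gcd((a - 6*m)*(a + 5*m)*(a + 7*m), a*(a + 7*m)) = a + 7*m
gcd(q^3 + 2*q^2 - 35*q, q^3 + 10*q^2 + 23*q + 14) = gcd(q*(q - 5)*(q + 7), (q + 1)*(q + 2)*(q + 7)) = q + 7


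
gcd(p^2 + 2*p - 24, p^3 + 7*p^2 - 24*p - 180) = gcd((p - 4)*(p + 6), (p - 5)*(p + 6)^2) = p + 6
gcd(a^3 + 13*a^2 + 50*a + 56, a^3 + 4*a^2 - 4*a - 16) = a^2 + 6*a + 8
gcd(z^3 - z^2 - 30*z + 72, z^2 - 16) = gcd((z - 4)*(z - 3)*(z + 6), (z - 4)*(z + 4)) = z - 4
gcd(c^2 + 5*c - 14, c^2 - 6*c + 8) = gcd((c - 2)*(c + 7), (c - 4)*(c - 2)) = c - 2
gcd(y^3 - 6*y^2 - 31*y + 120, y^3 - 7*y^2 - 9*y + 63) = y - 3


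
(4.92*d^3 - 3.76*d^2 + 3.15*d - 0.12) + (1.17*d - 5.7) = 4.92*d^3 - 3.76*d^2 + 4.32*d - 5.82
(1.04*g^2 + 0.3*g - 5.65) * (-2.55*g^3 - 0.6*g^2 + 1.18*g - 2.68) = -2.652*g^5 - 1.389*g^4 + 15.4547*g^3 + 0.9568*g^2 - 7.471*g + 15.142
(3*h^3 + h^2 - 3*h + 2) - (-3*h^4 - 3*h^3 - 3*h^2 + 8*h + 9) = 3*h^4 + 6*h^3 + 4*h^2 - 11*h - 7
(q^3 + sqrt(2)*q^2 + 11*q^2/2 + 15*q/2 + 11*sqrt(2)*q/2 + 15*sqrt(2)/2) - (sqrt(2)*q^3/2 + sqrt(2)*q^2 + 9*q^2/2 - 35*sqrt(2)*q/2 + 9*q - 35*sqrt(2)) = -sqrt(2)*q^3/2 + q^3 + q^2 - 3*q/2 + 23*sqrt(2)*q + 85*sqrt(2)/2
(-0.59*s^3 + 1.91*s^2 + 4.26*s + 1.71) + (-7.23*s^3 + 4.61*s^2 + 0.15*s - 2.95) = -7.82*s^3 + 6.52*s^2 + 4.41*s - 1.24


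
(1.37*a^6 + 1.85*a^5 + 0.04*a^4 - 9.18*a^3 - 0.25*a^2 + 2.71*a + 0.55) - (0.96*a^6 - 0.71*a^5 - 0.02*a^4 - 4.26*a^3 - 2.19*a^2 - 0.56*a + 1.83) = 0.41*a^6 + 2.56*a^5 + 0.06*a^4 - 4.92*a^3 + 1.94*a^2 + 3.27*a - 1.28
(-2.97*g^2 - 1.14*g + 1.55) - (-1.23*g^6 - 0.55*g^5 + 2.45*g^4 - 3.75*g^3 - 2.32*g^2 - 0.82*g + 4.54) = 1.23*g^6 + 0.55*g^5 - 2.45*g^4 + 3.75*g^3 - 0.65*g^2 - 0.32*g - 2.99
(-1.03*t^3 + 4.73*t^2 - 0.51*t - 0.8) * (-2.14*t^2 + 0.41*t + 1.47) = 2.2042*t^5 - 10.5445*t^4 + 1.5166*t^3 + 8.456*t^2 - 1.0777*t - 1.176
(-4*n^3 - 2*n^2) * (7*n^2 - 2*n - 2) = -28*n^5 - 6*n^4 + 12*n^3 + 4*n^2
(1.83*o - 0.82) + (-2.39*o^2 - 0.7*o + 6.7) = -2.39*o^2 + 1.13*o + 5.88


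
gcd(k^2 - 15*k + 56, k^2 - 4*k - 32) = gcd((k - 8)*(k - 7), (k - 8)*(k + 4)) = k - 8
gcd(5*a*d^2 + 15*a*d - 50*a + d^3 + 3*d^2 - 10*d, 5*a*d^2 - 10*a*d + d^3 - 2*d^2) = 5*a*d - 10*a + d^2 - 2*d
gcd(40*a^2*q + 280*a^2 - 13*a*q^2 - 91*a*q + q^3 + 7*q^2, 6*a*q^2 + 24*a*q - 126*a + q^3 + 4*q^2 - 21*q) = q + 7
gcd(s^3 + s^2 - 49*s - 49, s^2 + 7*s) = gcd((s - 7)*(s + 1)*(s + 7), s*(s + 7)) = s + 7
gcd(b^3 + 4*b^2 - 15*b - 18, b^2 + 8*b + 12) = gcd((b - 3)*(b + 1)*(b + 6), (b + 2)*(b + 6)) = b + 6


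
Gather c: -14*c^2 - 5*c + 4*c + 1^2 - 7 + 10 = -14*c^2 - c + 4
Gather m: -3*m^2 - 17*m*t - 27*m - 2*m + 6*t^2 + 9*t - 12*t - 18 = -3*m^2 + m*(-17*t - 29) + 6*t^2 - 3*t - 18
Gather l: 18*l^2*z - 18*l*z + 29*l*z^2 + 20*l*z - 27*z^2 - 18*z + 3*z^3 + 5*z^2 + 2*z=18*l^2*z + l*(29*z^2 + 2*z) + 3*z^3 - 22*z^2 - 16*z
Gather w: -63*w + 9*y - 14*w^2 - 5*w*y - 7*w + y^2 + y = -14*w^2 + w*(-5*y - 70) + y^2 + 10*y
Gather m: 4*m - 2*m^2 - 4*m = -2*m^2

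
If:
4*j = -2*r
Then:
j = -r/2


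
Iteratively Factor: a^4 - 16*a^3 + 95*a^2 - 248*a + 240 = (a - 5)*(a^3 - 11*a^2 + 40*a - 48) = (a - 5)*(a - 4)*(a^2 - 7*a + 12) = (a - 5)*(a - 4)^2*(a - 3)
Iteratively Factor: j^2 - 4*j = (j - 4)*(j)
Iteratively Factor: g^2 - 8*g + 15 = (g - 5)*(g - 3)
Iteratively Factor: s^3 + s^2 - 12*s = (s)*(s^2 + s - 12) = s*(s + 4)*(s - 3)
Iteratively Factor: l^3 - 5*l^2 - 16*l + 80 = (l - 5)*(l^2 - 16) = (l - 5)*(l + 4)*(l - 4)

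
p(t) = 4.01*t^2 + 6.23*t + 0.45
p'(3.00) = 30.29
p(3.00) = 55.23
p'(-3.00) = -17.83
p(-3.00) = 17.85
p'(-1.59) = -6.52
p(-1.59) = 0.68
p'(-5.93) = -41.33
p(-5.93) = 104.52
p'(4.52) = 42.48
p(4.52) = 110.54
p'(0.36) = 9.12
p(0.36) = 3.21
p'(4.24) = 40.23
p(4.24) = 98.96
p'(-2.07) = -10.37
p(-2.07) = 4.74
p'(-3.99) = -25.77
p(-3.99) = 39.43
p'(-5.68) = -39.32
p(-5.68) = 94.44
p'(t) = 8.02*t + 6.23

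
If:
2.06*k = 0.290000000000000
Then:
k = 0.14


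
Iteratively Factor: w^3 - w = (w - 1)*(w^2 + w) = w*(w - 1)*(w + 1)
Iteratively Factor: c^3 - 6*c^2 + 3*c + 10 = (c + 1)*(c^2 - 7*c + 10) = (c - 5)*(c + 1)*(c - 2)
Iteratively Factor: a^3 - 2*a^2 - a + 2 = (a + 1)*(a^2 - 3*a + 2) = (a - 1)*(a + 1)*(a - 2)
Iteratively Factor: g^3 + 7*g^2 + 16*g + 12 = (g + 3)*(g^2 + 4*g + 4) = (g + 2)*(g + 3)*(g + 2)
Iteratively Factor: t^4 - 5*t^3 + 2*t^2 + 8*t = (t - 4)*(t^3 - t^2 - 2*t) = (t - 4)*(t - 2)*(t^2 + t) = t*(t - 4)*(t - 2)*(t + 1)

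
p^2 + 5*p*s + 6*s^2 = (p + 2*s)*(p + 3*s)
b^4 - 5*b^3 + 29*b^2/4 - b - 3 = (b - 2)^2*(b - 3/2)*(b + 1/2)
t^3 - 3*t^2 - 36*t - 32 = (t - 8)*(t + 1)*(t + 4)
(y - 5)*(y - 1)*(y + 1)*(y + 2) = y^4 - 3*y^3 - 11*y^2 + 3*y + 10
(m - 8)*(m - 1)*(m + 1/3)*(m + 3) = m^4 - 17*m^3/3 - 21*m^2 + 53*m/3 + 8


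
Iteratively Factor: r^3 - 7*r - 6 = (r + 2)*(r^2 - 2*r - 3) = (r + 1)*(r + 2)*(r - 3)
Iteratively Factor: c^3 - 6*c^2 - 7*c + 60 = (c - 5)*(c^2 - c - 12) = (c - 5)*(c + 3)*(c - 4)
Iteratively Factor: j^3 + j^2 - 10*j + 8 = (j - 1)*(j^2 + 2*j - 8) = (j - 1)*(j + 4)*(j - 2)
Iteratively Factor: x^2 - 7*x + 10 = (x - 5)*(x - 2)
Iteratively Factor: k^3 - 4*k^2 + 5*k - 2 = (k - 1)*(k^2 - 3*k + 2) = (k - 1)^2*(k - 2)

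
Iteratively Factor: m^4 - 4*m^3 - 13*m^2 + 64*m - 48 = (m - 3)*(m^3 - m^2 - 16*m + 16) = (m - 3)*(m - 1)*(m^2 - 16) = (m - 4)*(m - 3)*(m - 1)*(m + 4)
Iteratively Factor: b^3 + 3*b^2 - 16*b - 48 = (b - 4)*(b^2 + 7*b + 12) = (b - 4)*(b + 4)*(b + 3)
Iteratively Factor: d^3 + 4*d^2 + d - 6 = (d + 3)*(d^2 + d - 2) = (d - 1)*(d + 3)*(d + 2)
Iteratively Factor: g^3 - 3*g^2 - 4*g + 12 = (g - 3)*(g^2 - 4) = (g - 3)*(g + 2)*(g - 2)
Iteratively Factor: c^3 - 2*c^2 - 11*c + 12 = (c + 3)*(c^2 - 5*c + 4) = (c - 1)*(c + 3)*(c - 4)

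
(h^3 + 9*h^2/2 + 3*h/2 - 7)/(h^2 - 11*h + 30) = (2*h^3 + 9*h^2 + 3*h - 14)/(2*(h^2 - 11*h + 30))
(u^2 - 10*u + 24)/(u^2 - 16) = (u - 6)/(u + 4)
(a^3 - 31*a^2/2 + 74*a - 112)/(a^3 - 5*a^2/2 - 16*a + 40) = (2*a^2 - 23*a + 56)/(2*a^2 + 3*a - 20)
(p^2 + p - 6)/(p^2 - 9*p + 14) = (p + 3)/(p - 7)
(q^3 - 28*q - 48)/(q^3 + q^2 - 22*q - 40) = (q - 6)/(q - 5)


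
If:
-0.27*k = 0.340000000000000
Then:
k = -1.26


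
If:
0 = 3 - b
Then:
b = 3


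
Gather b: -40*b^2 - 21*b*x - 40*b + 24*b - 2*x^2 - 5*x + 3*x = -40*b^2 + b*(-21*x - 16) - 2*x^2 - 2*x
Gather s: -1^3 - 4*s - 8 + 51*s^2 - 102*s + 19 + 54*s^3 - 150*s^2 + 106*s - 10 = 54*s^3 - 99*s^2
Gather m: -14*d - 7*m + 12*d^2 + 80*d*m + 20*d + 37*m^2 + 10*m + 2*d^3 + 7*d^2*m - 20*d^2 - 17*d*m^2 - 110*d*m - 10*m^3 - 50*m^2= 2*d^3 - 8*d^2 + 6*d - 10*m^3 + m^2*(-17*d - 13) + m*(7*d^2 - 30*d + 3)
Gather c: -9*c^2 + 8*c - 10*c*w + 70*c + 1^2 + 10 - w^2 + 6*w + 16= -9*c^2 + c*(78 - 10*w) - w^2 + 6*w + 27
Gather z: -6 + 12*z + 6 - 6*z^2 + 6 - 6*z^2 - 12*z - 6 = -12*z^2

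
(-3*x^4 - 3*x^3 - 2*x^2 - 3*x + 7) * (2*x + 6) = -6*x^5 - 24*x^4 - 22*x^3 - 18*x^2 - 4*x + 42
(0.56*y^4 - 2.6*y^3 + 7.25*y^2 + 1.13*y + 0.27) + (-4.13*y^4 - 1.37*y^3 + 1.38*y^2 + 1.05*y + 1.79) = -3.57*y^4 - 3.97*y^3 + 8.63*y^2 + 2.18*y + 2.06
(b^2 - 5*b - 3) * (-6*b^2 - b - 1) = -6*b^4 + 29*b^3 + 22*b^2 + 8*b + 3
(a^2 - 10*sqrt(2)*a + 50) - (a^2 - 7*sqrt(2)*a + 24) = -3*sqrt(2)*a + 26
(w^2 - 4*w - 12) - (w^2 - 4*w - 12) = 0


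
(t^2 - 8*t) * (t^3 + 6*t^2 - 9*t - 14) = t^5 - 2*t^4 - 57*t^3 + 58*t^2 + 112*t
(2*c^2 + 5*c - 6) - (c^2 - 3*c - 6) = c^2 + 8*c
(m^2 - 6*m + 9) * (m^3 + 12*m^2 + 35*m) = m^5 + 6*m^4 - 28*m^3 - 102*m^2 + 315*m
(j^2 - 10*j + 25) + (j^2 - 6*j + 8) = 2*j^2 - 16*j + 33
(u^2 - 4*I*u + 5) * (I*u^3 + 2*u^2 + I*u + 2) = I*u^5 + 6*u^4 - 2*I*u^3 + 16*u^2 - 3*I*u + 10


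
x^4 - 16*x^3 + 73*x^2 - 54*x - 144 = (x - 8)*(x - 6)*(x - 3)*(x + 1)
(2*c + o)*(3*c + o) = 6*c^2 + 5*c*o + o^2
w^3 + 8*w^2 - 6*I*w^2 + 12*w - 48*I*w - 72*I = (w + 2)*(w + 6)*(w - 6*I)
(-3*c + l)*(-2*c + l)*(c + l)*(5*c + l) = 30*c^4 + 11*c^3*l - 19*c^2*l^2 + c*l^3 + l^4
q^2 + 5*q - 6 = (q - 1)*(q + 6)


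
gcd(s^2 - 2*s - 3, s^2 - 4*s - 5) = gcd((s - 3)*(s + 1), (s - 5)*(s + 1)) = s + 1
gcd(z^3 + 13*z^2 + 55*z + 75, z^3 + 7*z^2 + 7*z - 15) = z^2 + 8*z + 15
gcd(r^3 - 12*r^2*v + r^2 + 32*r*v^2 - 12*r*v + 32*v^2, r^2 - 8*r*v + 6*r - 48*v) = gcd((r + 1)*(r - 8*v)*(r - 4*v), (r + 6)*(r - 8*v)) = r - 8*v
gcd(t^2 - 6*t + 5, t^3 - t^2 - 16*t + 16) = t - 1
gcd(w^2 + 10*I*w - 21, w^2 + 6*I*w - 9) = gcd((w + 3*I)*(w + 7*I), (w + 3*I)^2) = w + 3*I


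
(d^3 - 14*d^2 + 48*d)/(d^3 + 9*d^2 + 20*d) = (d^2 - 14*d + 48)/(d^2 + 9*d + 20)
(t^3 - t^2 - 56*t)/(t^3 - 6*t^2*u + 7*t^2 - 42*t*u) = (t - 8)/(t - 6*u)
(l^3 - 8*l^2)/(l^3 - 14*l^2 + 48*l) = l/(l - 6)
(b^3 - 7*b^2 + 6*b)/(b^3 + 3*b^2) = (b^2 - 7*b + 6)/(b*(b + 3))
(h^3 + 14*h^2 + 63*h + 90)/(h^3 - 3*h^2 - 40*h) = (h^2 + 9*h + 18)/(h*(h - 8))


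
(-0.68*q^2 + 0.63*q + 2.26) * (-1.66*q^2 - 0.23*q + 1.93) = 1.1288*q^4 - 0.8894*q^3 - 5.2089*q^2 + 0.6961*q + 4.3618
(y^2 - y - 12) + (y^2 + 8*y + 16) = 2*y^2 + 7*y + 4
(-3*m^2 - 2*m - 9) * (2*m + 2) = -6*m^3 - 10*m^2 - 22*m - 18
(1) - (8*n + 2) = -8*n - 1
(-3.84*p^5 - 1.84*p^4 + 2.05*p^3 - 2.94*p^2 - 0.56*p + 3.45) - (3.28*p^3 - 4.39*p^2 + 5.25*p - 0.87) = -3.84*p^5 - 1.84*p^4 - 1.23*p^3 + 1.45*p^2 - 5.81*p + 4.32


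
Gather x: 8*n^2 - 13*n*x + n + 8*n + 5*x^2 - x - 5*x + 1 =8*n^2 + 9*n + 5*x^2 + x*(-13*n - 6) + 1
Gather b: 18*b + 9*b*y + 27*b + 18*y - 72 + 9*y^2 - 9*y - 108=b*(9*y + 45) + 9*y^2 + 9*y - 180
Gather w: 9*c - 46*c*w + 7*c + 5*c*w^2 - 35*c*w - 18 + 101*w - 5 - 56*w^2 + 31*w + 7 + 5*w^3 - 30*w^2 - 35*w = 16*c + 5*w^3 + w^2*(5*c - 86) + w*(97 - 81*c) - 16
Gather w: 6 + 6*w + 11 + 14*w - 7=20*w + 10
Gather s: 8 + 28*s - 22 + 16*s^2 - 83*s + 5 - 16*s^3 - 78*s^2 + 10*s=-16*s^3 - 62*s^2 - 45*s - 9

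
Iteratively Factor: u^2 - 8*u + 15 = (u - 5)*(u - 3)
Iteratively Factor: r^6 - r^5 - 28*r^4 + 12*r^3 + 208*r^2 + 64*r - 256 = (r + 2)*(r^5 - 3*r^4 - 22*r^3 + 56*r^2 + 96*r - 128) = (r - 1)*(r + 2)*(r^4 - 2*r^3 - 24*r^2 + 32*r + 128) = (r - 1)*(r + 2)^2*(r^3 - 4*r^2 - 16*r + 64) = (r - 1)*(r + 2)^2*(r + 4)*(r^2 - 8*r + 16) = (r - 4)*(r - 1)*(r + 2)^2*(r + 4)*(r - 4)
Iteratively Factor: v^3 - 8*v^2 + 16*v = (v)*(v^2 - 8*v + 16) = v*(v - 4)*(v - 4)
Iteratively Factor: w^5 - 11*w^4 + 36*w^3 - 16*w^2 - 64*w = (w + 1)*(w^4 - 12*w^3 + 48*w^2 - 64*w) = (w - 4)*(w + 1)*(w^3 - 8*w^2 + 16*w) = (w - 4)^2*(w + 1)*(w^2 - 4*w) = (w - 4)^3*(w + 1)*(w)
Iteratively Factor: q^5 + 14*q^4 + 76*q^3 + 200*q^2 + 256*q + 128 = (q + 2)*(q^4 + 12*q^3 + 52*q^2 + 96*q + 64) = (q + 2)^2*(q^3 + 10*q^2 + 32*q + 32) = (q + 2)^3*(q^2 + 8*q + 16) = (q + 2)^3*(q + 4)*(q + 4)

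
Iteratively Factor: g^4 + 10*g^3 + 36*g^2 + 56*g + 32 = (g + 2)*(g^3 + 8*g^2 + 20*g + 16) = (g + 2)*(g + 4)*(g^2 + 4*g + 4) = (g + 2)^2*(g + 4)*(g + 2)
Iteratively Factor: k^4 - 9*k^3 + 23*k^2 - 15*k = (k - 5)*(k^3 - 4*k^2 + 3*k) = (k - 5)*(k - 3)*(k^2 - k) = (k - 5)*(k - 3)*(k - 1)*(k)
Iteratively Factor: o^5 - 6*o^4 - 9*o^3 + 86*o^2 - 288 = (o + 3)*(o^4 - 9*o^3 + 18*o^2 + 32*o - 96) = (o - 4)*(o + 3)*(o^3 - 5*o^2 - 2*o + 24) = (o - 4)^2*(o + 3)*(o^2 - o - 6) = (o - 4)^2*(o + 2)*(o + 3)*(o - 3)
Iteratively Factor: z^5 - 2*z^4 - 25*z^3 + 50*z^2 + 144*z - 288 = (z - 4)*(z^4 + 2*z^3 - 17*z^2 - 18*z + 72) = (z - 4)*(z - 2)*(z^3 + 4*z^2 - 9*z - 36) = (z - 4)*(z - 2)*(z + 3)*(z^2 + z - 12) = (z - 4)*(z - 2)*(z + 3)*(z + 4)*(z - 3)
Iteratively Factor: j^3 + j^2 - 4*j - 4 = (j - 2)*(j^2 + 3*j + 2) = (j - 2)*(j + 2)*(j + 1)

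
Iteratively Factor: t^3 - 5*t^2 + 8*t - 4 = (t - 1)*(t^2 - 4*t + 4) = (t - 2)*(t - 1)*(t - 2)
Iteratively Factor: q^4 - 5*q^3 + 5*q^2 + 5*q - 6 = (q - 3)*(q^3 - 2*q^2 - q + 2) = (q - 3)*(q - 1)*(q^2 - q - 2) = (q - 3)*(q - 2)*(q - 1)*(q + 1)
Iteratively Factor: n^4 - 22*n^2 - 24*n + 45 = (n + 3)*(n^3 - 3*n^2 - 13*n + 15) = (n + 3)^2*(n^2 - 6*n + 5) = (n - 5)*(n + 3)^2*(n - 1)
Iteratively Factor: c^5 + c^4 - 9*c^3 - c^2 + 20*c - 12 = (c - 1)*(c^4 + 2*c^3 - 7*c^2 - 8*c + 12) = (c - 1)*(c + 3)*(c^3 - c^2 - 4*c + 4) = (c - 1)^2*(c + 3)*(c^2 - 4) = (c - 1)^2*(c + 2)*(c + 3)*(c - 2)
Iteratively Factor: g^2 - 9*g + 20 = (g - 4)*(g - 5)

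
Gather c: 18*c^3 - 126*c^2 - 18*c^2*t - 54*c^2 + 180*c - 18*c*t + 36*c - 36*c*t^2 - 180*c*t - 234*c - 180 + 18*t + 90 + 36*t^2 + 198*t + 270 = 18*c^3 + c^2*(-18*t - 180) + c*(-36*t^2 - 198*t - 18) + 36*t^2 + 216*t + 180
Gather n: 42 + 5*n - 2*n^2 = -2*n^2 + 5*n + 42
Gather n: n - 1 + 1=n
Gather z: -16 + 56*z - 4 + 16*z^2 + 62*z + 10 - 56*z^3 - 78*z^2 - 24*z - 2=-56*z^3 - 62*z^2 + 94*z - 12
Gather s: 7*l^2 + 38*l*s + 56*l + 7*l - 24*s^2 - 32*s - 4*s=7*l^2 + 63*l - 24*s^2 + s*(38*l - 36)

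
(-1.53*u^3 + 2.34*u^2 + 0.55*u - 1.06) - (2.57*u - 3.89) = -1.53*u^3 + 2.34*u^2 - 2.02*u + 2.83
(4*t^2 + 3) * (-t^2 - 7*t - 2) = -4*t^4 - 28*t^3 - 11*t^2 - 21*t - 6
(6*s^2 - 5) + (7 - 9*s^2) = 2 - 3*s^2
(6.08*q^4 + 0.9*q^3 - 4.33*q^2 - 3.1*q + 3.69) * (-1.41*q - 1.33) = -8.5728*q^5 - 9.3554*q^4 + 4.9083*q^3 + 10.1299*q^2 - 1.0799*q - 4.9077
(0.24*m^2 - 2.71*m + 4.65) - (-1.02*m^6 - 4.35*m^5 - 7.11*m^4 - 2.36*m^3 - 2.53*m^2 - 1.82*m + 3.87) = 1.02*m^6 + 4.35*m^5 + 7.11*m^4 + 2.36*m^3 + 2.77*m^2 - 0.89*m + 0.78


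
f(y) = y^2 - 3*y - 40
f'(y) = 2*y - 3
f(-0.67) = -37.54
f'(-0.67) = -4.34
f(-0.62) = -37.76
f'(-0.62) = -4.24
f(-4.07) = -11.23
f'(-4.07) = -11.14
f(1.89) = -42.10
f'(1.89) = 0.78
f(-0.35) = -38.83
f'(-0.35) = -3.70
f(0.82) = -41.79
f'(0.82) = -1.36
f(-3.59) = -16.34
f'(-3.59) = -10.18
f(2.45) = -41.35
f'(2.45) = 1.90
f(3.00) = -40.00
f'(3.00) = 3.00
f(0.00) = -40.00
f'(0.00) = -3.00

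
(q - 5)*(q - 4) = q^2 - 9*q + 20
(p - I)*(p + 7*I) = p^2 + 6*I*p + 7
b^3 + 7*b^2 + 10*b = b*(b + 2)*(b + 5)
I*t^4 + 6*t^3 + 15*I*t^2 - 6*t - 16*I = (t + 1)*(t - 8*I)*(t + 2*I)*(I*t - I)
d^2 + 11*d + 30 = (d + 5)*(d + 6)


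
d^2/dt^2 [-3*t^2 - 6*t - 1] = -6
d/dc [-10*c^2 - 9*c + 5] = -20*c - 9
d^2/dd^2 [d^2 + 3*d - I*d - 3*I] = 2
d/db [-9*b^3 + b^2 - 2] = b*(2 - 27*b)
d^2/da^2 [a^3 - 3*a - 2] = 6*a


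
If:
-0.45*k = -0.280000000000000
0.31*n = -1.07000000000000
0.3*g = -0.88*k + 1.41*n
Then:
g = -18.05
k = 0.62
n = -3.45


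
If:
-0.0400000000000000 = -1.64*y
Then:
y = 0.02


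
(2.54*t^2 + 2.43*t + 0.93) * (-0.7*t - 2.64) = -1.778*t^3 - 8.4066*t^2 - 7.0662*t - 2.4552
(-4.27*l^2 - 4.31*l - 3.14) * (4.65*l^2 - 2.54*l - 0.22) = -19.8555*l^4 - 9.1957*l^3 - 2.7142*l^2 + 8.9238*l + 0.6908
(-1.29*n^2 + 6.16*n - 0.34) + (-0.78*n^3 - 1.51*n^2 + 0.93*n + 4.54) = -0.78*n^3 - 2.8*n^2 + 7.09*n + 4.2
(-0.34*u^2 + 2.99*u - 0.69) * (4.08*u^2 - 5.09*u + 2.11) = -1.3872*u^4 + 13.9298*u^3 - 18.7517*u^2 + 9.821*u - 1.4559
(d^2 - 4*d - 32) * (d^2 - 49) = d^4 - 4*d^3 - 81*d^2 + 196*d + 1568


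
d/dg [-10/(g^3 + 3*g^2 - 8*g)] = 10*(3*g^2 + 6*g - 8)/(g^2*(g^2 + 3*g - 8)^2)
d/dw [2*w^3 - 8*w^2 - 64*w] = 6*w^2 - 16*w - 64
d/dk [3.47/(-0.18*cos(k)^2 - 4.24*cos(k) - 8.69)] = -(1.2492*cos(k) + 14.7128)*sin(k)/(0.18*cos(k)^2 + 4.24*cos(k) + 8.69)^2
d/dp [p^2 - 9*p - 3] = 2*p - 9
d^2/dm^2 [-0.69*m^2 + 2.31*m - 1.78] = -1.38000000000000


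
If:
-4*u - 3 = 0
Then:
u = -3/4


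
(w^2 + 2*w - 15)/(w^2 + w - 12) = (w + 5)/(w + 4)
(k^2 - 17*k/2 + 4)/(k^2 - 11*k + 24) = (k - 1/2)/(k - 3)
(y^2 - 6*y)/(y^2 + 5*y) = (y - 6)/(y + 5)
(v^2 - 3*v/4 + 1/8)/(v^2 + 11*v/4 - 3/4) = (v - 1/2)/(v + 3)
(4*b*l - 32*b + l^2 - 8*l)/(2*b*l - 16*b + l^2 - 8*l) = (4*b + l)/(2*b + l)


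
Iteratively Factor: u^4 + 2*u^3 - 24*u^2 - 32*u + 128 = (u + 4)*(u^3 - 2*u^2 - 16*u + 32) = (u + 4)^2*(u^2 - 6*u + 8) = (u - 4)*(u + 4)^2*(u - 2)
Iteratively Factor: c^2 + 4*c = (c)*(c + 4)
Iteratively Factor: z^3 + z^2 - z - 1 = (z - 1)*(z^2 + 2*z + 1) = (z - 1)*(z + 1)*(z + 1)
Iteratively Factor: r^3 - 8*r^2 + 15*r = (r - 5)*(r^2 - 3*r) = r*(r - 5)*(r - 3)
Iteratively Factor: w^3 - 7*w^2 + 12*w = (w - 4)*(w^2 - 3*w) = (w - 4)*(w - 3)*(w)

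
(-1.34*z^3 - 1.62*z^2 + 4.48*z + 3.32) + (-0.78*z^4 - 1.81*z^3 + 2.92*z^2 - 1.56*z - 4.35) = -0.78*z^4 - 3.15*z^3 + 1.3*z^2 + 2.92*z - 1.03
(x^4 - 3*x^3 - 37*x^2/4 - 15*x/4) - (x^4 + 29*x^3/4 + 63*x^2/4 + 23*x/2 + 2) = -41*x^3/4 - 25*x^2 - 61*x/4 - 2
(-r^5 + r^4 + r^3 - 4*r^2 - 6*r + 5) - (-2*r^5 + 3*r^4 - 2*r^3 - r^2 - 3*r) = r^5 - 2*r^4 + 3*r^3 - 3*r^2 - 3*r + 5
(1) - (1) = 0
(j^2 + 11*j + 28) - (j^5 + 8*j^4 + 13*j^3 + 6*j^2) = -j^5 - 8*j^4 - 13*j^3 - 5*j^2 + 11*j + 28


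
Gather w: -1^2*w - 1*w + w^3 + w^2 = w^3 + w^2 - 2*w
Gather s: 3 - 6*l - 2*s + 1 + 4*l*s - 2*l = -8*l + s*(4*l - 2) + 4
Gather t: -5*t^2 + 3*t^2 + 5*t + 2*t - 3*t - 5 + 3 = -2*t^2 + 4*t - 2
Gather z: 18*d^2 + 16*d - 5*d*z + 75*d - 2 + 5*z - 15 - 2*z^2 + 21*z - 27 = 18*d^2 + 91*d - 2*z^2 + z*(26 - 5*d) - 44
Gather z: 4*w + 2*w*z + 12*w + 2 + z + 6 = 16*w + z*(2*w + 1) + 8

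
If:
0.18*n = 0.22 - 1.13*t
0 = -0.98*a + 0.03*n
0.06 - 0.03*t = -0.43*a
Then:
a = -0.09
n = -3.02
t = 0.68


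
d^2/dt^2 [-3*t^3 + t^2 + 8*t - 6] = 2 - 18*t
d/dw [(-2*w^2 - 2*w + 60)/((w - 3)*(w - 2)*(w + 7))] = 2*(w^4 + 2*w^3 - 59*w^2 - 204*w + 828)/(w^6 + 4*w^5 - 54*w^4 - 32*w^3 + 1009*w^2 - 2436*w + 1764)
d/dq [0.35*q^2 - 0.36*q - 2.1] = 0.7*q - 0.36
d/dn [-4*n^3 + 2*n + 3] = 2 - 12*n^2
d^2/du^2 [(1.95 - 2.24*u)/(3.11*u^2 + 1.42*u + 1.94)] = (-(2.24*u - 1.95)*(6.22*u + 1.42)*(12.44*u + 2.84) + (41.7984*u - 5.7674)*(3.11*u^2 + 1.42*u + 1.94))/(3.11*u^2 + 1.42*u + 1.94)^3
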